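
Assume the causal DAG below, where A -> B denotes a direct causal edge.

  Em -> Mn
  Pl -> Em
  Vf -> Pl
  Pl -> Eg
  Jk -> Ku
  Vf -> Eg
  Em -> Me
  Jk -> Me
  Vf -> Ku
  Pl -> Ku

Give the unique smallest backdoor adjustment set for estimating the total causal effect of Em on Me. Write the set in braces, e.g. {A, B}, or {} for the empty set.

Variables eligible for adjustment (non-descendants of Em, excluding Em and Me): {Eg, Jk, Ku, Pl, Vf}.
Backdoor paths from Em to Me:
  P1: Em <- Pl <- Vf -> Ku <- Jk -> Me
  P2: Em <- Pl -> Ku <- Jk -> Me
  P3: Em <- Pl -> Eg <- Vf -> Ku <- Jk -> Me
Each backdoor path contains an unconditioned collider, so every path is already blocked with the empty conditioning set:
  P1: blocked at collider Ku (neither it nor any descendant is in the conditioning set).
  P2: blocked at collider Ku (neither it nor any descendant is in the conditioning set).
  P3: blocked at collider Eg (neither it nor any descendant is in the conditioning set).
The empty set is therefore the unique smallest valid set.

{}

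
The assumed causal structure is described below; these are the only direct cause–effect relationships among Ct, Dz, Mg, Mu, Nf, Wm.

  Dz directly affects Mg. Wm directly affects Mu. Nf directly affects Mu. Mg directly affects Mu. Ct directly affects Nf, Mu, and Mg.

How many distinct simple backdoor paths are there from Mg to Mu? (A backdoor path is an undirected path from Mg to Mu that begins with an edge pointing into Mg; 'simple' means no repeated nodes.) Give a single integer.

A backdoor path from Mg to Mu is any simple undirected path whose first edge points into Mg (i.e. leaves Mg via a parent).
Parents of Mg: {Ct, Dz}.
Enumerating:
  P1: Mg <- Ct -> Nf -> Mu
  P2: Mg <- Ct -> Mu
That exhausts the simple backdoor paths. Count: 2.

2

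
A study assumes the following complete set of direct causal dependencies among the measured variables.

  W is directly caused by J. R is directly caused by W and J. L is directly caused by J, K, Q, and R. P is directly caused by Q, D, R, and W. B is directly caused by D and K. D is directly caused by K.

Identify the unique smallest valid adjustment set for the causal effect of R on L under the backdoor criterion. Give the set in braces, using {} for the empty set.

{J}

Variables eligible for adjustment (non-descendants of R, excluding R and L): {B, D, J, K, Q, W}.
Backdoor paths from R to L:
  P1: R <- J -> W -> P <- Q -> L
  P2: R <- J -> W -> P <- D <- K -> L
  P3: R <- J -> W -> P <- D -> B <- K -> L
  P4: R <- J -> L
  P5: R <- W <- J -> L
  P6: R <- W -> P <- Q -> L
  P7: R <- W -> P <- D <- K -> L
  P8: R <- W -> P <- D -> B <- K -> L
The empty set is not sufficient: P4 (R <- J -> L) has no collider blocking it and no conditioned non-collider, so it is open.
Try {J}:
  P1: blocked at fork node J ∈ conditioning set.
  P2: blocked at fork node J ∈ conditioning set.
  P3: blocked at fork node J ∈ conditioning set.
  P4: blocked at fork node J ∈ conditioning set.
  P5: blocked at fork node J ∈ conditioning set.
  P6: blocked at collider P (neither it nor any descendant is in the conditioning set).
  P7: blocked at collider P (neither it nor any descendant is in the conditioning set).
  P8: blocked at collider P (neither it nor any descendant is in the conditioning set).
{J} contains no descendant of R and blocks every backdoor path.
No other singleton works — e.g. {Q} leaves P4 open — so {J} is the unique smallest valid adjustment set.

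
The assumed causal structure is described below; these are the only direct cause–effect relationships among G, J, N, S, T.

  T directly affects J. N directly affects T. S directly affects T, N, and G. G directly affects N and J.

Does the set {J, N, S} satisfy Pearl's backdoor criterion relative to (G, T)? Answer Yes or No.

Backdoor paths from G to T (paths whose first edge points into G):
  P1: G <- S -> N -> T
  P2: G <- S -> T
Condition 1 (no descendant of G in the set): FAILS — J and N are descendants of G.
Condition 2 (every backdoor path blocked by {J, N, S}):
  P1: blocked at fork node S ∈ conditioning set.
  P2: blocked at fork node S ∈ conditioning set.
{J, N, S} does not satisfy the backdoor criterion.

No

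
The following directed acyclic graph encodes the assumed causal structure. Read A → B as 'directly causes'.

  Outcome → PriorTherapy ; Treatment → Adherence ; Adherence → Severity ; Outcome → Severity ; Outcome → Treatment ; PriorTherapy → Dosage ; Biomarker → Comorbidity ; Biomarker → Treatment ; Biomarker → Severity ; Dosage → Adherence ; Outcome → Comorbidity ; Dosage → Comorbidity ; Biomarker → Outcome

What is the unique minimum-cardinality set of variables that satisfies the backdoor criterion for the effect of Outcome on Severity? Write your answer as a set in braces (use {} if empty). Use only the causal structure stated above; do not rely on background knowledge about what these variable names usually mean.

{Biomarker}

Variables eligible for adjustment (non-descendants of Outcome, excluding Outcome and Severity): {Biomarker}.
Backdoor paths from Outcome to Severity:
  P1: Outcome <- Biomarker -> Treatment -> Adherence -> Severity
  P2: Outcome <- Biomarker -> Comorbidity <- Dosage -> Adherence -> Severity
  P3: Outcome <- Biomarker -> Severity
The empty set is not sufficient: P1 (Outcome <- Biomarker -> Treatment -> Adherence -> Severity) has no collider blocking it and no conditioned non-collider, so it is open.
Try {Biomarker}:
  P1: blocked at fork node Biomarker ∈ conditioning set.
  P2: blocked at fork node Biomarker ∈ conditioning set.
  P3: blocked at fork node Biomarker ∈ conditioning set.
{Biomarker} contains no descendant of Outcome and blocks every backdoor path.
{Biomarker} is the unique smallest valid adjustment set.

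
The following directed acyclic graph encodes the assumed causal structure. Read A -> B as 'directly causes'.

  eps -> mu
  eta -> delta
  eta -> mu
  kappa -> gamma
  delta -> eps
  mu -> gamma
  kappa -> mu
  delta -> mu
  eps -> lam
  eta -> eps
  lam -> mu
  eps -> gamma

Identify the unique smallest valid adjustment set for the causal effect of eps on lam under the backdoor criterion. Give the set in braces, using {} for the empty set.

Variables eligible for adjustment (non-descendants of eps, excluding eps and lam): {delta, eta, kappa}.
Backdoor paths from eps to lam:
  P1: eps <- eta -> delta -> mu <- lam
  P2: eps <- eta -> mu <- lam
  P3: eps <- delta <- eta -> mu <- lam
  P4: eps <- delta -> mu <- lam
Each backdoor path contains an unconditioned collider, so every path is already blocked with the empty conditioning set:
  P1: blocked at collider mu (neither it nor any descendant is in the conditioning set).
  P2: blocked at collider mu (neither it nor any descendant is in the conditioning set).
  P3: blocked at collider mu (neither it nor any descendant is in the conditioning set).
  P4: blocked at collider mu (neither it nor any descendant is in the conditioning set).
The empty set is therefore the unique smallest valid set.

{}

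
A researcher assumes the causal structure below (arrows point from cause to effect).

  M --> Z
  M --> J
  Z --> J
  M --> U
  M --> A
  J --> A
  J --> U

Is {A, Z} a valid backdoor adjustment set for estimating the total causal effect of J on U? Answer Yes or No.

Backdoor paths from J to U (paths whose first edge points into J):
  P1: J <- M -> U
  P2: J <- Z <- M -> U
Condition 1 (no descendant of J in the set): FAILS — A is a descendant of J.
Condition 2 (every backdoor path blocked by {A, Z}):
  P1: open — no interior node is in the conditioning set.
  P2: blocked at chain node Z ∈ conditioning set.
{A, Z} does not satisfy the backdoor criterion.

No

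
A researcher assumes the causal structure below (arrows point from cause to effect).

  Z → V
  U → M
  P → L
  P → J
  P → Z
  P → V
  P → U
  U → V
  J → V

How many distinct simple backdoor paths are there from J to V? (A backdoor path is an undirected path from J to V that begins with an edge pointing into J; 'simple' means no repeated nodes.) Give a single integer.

3

A backdoor path from J to V is any simple undirected path whose first edge points into J (i.e. leaves J via a parent).
Parents of J: {P}.
Enumerating:
  P1: J <- P -> U -> V
  P2: J <- P -> Z -> V
  P3: J <- P -> V
That exhausts the simple backdoor paths. Count: 3.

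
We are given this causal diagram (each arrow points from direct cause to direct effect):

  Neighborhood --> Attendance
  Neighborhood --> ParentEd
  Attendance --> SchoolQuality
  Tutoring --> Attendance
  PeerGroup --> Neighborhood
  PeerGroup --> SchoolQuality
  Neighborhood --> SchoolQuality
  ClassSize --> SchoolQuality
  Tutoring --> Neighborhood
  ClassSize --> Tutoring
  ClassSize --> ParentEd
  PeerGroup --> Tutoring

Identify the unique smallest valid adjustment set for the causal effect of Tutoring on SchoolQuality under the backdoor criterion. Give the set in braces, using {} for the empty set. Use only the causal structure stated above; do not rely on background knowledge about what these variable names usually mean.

Variables eligible for adjustment (non-descendants of Tutoring, excluding Tutoring and SchoolQuality): {ClassSize, PeerGroup}.
Backdoor paths from Tutoring to SchoolQuality:
  P1: Tutoring <- PeerGroup -> Neighborhood -> Attendance -> SchoolQuality
  P2: Tutoring <- PeerGroup -> Neighborhood -> ParentEd <- ClassSize -> SchoolQuality
  P3: Tutoring <- PeerGroup -> Neighborhood -> SchoolQuality
  P4: Tutoring <- PeerGroup -> SchoolQuality
  P5: Tutoring <- ClassSize -> ParentEd <- Neighborhood <- PeerGroup -> SchoolQuality
  P6: Tutoring <- ClassSize -> ParentEd <- Neighborhood -> Attendance -> SchoolQuality
  P7: Tutoring <- ClassSize -> ParentEd <- Neighborhood -> SchoolQuality
  P8: Tutoring <- ClassSize -> SchoolQuality
The empty set is not sufficient: P1 (Tutoring <- PeerGroup -> Neighborhood -> Attendance -> SchoolQuality) has no collider blocking it and no conditioned non-collider, so it is open.
Try {ClassSize, PeerGroup}:
  P1: blocked at fork node PeerGroup ∈ conditioning set.
  P2: blocked at fork node PeerGroup ∈ conditioning set.
  P3: blocked at fork node PeerGroup ∈ conditioning set.
  P4: blocked at fork node PeerGroup ∈ conditioning set.
  P5: blocked at fork node ClassSize ∈ conditioning set.
  P6: blocked at fork node ClassSize ∈ conditioning set.
  P7: blocked at fork node ClassSize ∈ conditioning set.
  P8: blocked at fork node ClassSize ∈ conditioning set.
{ClassSize, PeerGroup} contains no descendant of Tutoring and blocks every backdoor path.
Every element of {ClassSize, PeerGroup} is needed (dropping ClassSize leaves P8 open; dropping PeerGroup leaves P1 open), so no proper subset is valid.
Among all size-2 subsets of the eligible variables, only {ClassSize, PeerGroup} blocks every backdoor path, so it is the unique smallest valid adjustment set.

{ClassSize, PeerGroup}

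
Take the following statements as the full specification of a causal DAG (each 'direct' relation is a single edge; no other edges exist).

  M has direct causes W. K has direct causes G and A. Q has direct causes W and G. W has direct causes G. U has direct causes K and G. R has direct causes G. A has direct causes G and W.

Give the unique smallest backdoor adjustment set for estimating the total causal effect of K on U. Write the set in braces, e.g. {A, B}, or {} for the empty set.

Variables eligible for adjustment (non-descendants of K, excluding K and U): {A, G, M, Q, R, W}.
Backdoor paths from K to U:
  P1: K <- G -> U
  P2: K <- A <- G -> U
  P3: K <- A <- W <- G -> U
  P4: K <- A <- W -> Q <- G -> U
The empty set is not sufficient: P1 (K <- G -> U) has no collider blocking it and no conditioned non-collider, so it is open.
Try {G}:
  P1: blocked at fork node G ∈ conditioning set.
  P2: blocked at fork node G ∈ conditioning set.
  P3: blocked at fork node G ∈ conditioning set.
  P4: blocked at collider Q (neither it nor any descendant is in the conditioning set).
{G} contains no descendant of K and blocks every backdoor path.
No other singleton works — e.g. {W} leaves P1 open — so {G} is the unique smallest valid adjustment set.

{G}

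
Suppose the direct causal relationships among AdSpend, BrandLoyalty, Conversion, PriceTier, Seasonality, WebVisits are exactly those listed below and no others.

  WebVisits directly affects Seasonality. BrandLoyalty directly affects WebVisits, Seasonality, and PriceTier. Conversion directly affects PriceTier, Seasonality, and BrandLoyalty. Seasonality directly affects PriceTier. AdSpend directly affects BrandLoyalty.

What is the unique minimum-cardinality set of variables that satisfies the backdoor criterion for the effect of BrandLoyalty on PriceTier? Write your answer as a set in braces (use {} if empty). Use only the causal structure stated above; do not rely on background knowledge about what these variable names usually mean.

Variables eligible for adjustment (non-descendants of BrandLoyalty, excluding BrandLoyalty and PriceTier): {AdSpend, Conversion}.
Backdoor paths from BrandLoyalty to PriceTier:
  P1: BrandLoyalty <- Conversion -> Seasonality -> PriceTier
  P2: BrandLoyalty <- Conversion -> PriceTier
The empty set is not sufficient: P1 (BrandLoyalty <- Conversion -> Seasonality -> PriceTier) has no collider blocking it and no conditioned non-collider, so it is open.
Try {Conversion}:
  P1: blocked at fork node Conversion ∈ conditioning set.
  P2: blocked at fork node Conversion ∈ conditioning set.
{Conversion} contains no descendant of BrandLoyalty and blocks every backdoor path.
No other singleton works — e.g. {AdSpend} leaves P1 open — so {Conversion} is the unique smallest valid adjustment set.

{Conversion}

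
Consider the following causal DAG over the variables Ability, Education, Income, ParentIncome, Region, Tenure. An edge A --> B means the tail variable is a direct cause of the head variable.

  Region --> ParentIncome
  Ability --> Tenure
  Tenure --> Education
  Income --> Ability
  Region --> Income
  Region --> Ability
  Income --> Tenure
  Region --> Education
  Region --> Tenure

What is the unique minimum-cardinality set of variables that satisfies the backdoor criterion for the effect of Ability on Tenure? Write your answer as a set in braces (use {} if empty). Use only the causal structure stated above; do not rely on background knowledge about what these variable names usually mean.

{Income, Region}

Variables eligible for adjustment (non-descendants of Ability, excluding Ability and Tenure): {Income, ParentIncome, Region}.
Backdoor paths from Ability to Tenure:
  P1: Ability <- Region -> Income -> Tenure
  P2: Ability <- Region -> Tenure
  P3: Ability <- Region -> Education <- Tenure
  P4: Ability <- Income <- Region -> Tenure
  P5: Ability <- Income <- Region -> Education <- Tenure
  P6: Ability <- Income -> Tenure
The empty set is not sufficient: P1 (Ability <- Region -> Income -> Tenure) has no collider blocking it and no conditioned non-collider, so it is open.
Try {Income, Region}:
  P1: blocked at fork node Region ∈ conditioning set.
  P2: blocked at fork node Region ∈ conditioning set.
  P3: blocked at fork node Region ∈ conditioning set.
  P4: blocked at chain node Income ∈ conditioning set.
  P5: blocked at chain node Income ∈ conditioning set.
  P6: blocked at fork node Income ∈ conditioning set.
{Income, Region} contains no descendant of Ability and blocks every backdoor path.
Every element of {Income, Region} is needed (dropping Income leaves P6 open; dropping Region leaves P2 open), so no proper subset is valid.
Among all size-2 subsets of the eligible variables, only {Income, Region} blocks every backdoor path, so it is the unique smallest valid adjustment set.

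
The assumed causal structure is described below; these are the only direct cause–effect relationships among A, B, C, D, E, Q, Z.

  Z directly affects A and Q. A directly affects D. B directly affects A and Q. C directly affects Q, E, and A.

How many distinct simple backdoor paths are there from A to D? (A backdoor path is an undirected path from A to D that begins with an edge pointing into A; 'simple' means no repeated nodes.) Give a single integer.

0

A backdoor path from A to D is any simple undirected path whose first edge points into A (i.e. leaves A via a parent).
Parents of A: {B, C, Z}.
No simple path from any parent of A reaches D without revisiting A, so there are no backdoor paths.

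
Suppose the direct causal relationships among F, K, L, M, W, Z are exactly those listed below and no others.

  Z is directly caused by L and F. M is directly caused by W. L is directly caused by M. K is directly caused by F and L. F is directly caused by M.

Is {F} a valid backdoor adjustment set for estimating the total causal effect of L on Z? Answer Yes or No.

Yes

Backdoor paths from L to Z (paths whose first edge points into L):
  P1: L <- M -> F -> Z
Condition 1 (no descendant of L in the set): holds — descendants of L are {K, Z}; none are in {F}.
Condition 2 (every backdoor path blocked by {F}):
  P1: blocked at chain node F ∈ conditioning set.
{F} satisfies the backdoor criterion.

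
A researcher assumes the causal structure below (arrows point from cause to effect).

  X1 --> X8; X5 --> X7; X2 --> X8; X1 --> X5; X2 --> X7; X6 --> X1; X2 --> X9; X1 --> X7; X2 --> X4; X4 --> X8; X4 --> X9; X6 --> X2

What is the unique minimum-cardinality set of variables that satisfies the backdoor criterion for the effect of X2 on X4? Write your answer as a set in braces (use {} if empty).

Variables eligible for adjustment (non-descendants of X2, excluding X2 and X4): {X1, X5, X6}.
Backdoor paths from X2 to X4:
  P1: X2 <- X6 -> X1 -> X8 <- X4
Each backdoor path contains an unconditioned collider, so every path is already blocked with the empty conditioning set:
  P1: blocked at collider X8 (neither it nor any descendant is in the conditioning set).
The empty set is therefore the unique smallest valid set.

{}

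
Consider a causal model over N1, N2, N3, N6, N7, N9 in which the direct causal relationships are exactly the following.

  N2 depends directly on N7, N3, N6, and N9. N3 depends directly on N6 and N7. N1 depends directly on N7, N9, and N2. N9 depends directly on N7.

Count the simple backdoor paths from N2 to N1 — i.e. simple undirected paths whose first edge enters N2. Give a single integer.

8

A backdoor path from N2 to N1 is any simple undirected path whose first edge points into N2 (i.e. leaves N2 via a parent).
Parents of N2: {N3, N6, N7, N9}.
Enumerating:
  P1: N2 <- N7 -> N9 -> N1
  P2: N2 <- N7 -> N1
  P3: N2 <- N6 -> N3 <- N7 -> N9 -> N1
  P4: N2 <- N6 -> N3 <- N7 -> N1
  P5: N2 <- N9 <- N7 -> N1
  P6: N2 <- N9 -> N1
  P7: N2 <- N3 <- N7 -> N9 -> N1
  P8: N2 <- N3 <- N7 -> N1
That exhausts the simple backdoor paths. Count: 8.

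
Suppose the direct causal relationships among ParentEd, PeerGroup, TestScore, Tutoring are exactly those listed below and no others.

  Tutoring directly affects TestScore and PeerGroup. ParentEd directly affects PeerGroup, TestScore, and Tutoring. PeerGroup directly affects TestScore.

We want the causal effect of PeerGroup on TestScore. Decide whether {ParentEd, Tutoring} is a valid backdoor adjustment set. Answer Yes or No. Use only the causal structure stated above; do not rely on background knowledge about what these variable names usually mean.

Yes

Backdoor paths from PeerGroup to TestScore (paths whose first edge points into PeerGroup):
  P1: PeerGroup <- ParentEd -> Tutoring -> TestScore
  P2: PeerGroup <- ParentEd -> TestScore
  P3: PeerGroup <- Tutoring <- ParentEd -> TestScore
  P4: PeerGroup <- Tutoring -> TestScore
Condition 1 (no descendant of PeerGroup in the set): holds — descendants of PeerGroup are {TestScore}; none are in {ParentEd, Tutoring}.
Condition 2 (every backdoor path blocked by {ParentEd, Tutoring}):
  P1: blocked at fork node ParentEd ∈ conditioning set.
  P2: blocked at fork node ParentEd ∈ conditioning set.
  P3: blocked at chain node Tutoring ∈ conditioning set.
  P4: blocked at fork node Tutoring ∈ conditioning set.
{ParentEd, Tutoring} satisfies the backdoor criterion.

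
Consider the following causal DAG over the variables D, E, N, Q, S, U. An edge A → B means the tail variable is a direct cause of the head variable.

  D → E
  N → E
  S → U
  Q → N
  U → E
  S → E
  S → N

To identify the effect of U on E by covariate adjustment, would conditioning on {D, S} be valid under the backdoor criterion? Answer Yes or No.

Backdoor paths from U to E (paths whose first edge points into U):
  P1: U <- S -> N -> E
  P2: U <- S -> E
Condition 1 (no descendant of U in the set): holds — descendants of U are {E}; none are in {D, S}.
Condition 2 (every backdoor path blocked by {D, S}):
  P1: blocked at fork node S ∈ conditioning set.
  P2: blocked at fork node S ∈ conditioning set.
{D, S} satisfies the backdoor criterion.

Yes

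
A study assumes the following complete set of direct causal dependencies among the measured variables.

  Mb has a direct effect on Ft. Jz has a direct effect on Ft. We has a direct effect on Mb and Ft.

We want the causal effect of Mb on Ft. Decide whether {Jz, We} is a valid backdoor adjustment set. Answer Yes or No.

Yes

Backdoor paths from Mb to Ft (paths whose first edge points into Mb):
  P1: Mb <- We -> Ft
Condition 1 (no descendant of Mb in the set): holds — descendants of Mb are {Ft}; none are in {Jz, We}.
Condition 2 (every backdoor path blocked by {Jz, We}):
  P1: blocked at fork node We ∈ conditioning set.
{Jz, We} satisfies the backdoor criterion.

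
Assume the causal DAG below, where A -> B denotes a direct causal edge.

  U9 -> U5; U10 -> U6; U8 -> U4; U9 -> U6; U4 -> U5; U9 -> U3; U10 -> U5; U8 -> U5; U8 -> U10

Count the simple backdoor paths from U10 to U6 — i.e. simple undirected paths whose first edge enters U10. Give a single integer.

A backdoor path from U10 to U6 is any simple undirected path whose first edge points into U10 (i.e. leaves U10 via a parent).
Parents of U10: {U8}.
Enumerating:
  P1: U10 <- U8 -> U4 -> U5 <- U9 -> U6
  P2: U10 <- U8 -> U5 <- U9 -> U6
That exhausts the simple backdoor paths. Count: 2.

2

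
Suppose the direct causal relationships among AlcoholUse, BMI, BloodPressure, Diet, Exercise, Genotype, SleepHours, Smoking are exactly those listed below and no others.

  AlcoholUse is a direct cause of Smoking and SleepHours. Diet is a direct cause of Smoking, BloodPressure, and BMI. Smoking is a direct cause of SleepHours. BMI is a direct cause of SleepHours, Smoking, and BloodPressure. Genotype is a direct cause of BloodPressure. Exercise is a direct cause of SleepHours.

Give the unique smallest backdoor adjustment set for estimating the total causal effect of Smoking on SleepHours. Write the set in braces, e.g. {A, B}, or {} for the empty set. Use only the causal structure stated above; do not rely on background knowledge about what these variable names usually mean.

{AlcoholUse, BMI}

Variables eligible for adjustment (non-descendants of Smoking, excluding Smoking and SleepHours): {AlcoholUse, BMI, BloodPressure, Diet, Exercise, Genotype}.
Backdoor paths from Smoking to SleepHours:
  P1: Smoking <- AlcoholUse -> SleepHours
  P2: Smoking <- Diet -> BMI -> SleepHours
  P3: Smoking <- Diet -> BloodPressure <- BMI -> SleepHours
  P4: Smoking <- BMI -> SleepHours
The empty set is not sufficient: P1 (Smoking <- AlcoholUse -> SleepHours) has no collider blocking it and no conditioned non-collider, so it is open.
Try {AlcoholUse, BMI}:
  P1: blocked at fork node AlcoholUse ∈ conditioning set.
  P2: blocked at chain node BMI ∈ conditioning set.
  P3: blocked at collider BloodPressure (neither it nor any descendant is in the conditioning set).
  P4: blocked at fork node BMI ∈ conditioning set.
{AlcoholUse, BMI} contains no descendant of Smoking and blocks every backdoor path.
Every element of {AlcoholUse, BMI} is needed (dropping AlcoholUse leaves P1 open; dropping BMI leaves P2 open), so no proper subset is valid.
Among all size-2 subsets of the eligible variables, only {AlcoholUse, BMI} blocks every backdoor path, so it is the unique smallest valid adjustment set.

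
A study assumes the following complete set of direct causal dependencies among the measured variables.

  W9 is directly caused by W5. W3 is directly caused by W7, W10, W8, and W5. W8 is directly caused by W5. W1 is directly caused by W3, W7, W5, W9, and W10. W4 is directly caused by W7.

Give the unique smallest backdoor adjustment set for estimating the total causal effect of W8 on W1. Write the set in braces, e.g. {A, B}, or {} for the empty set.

Variables eligible for adjustment (non-descendants of W8, excluding W8 and W1): {W10, W4, W5, W7, W9}.
Backdoor paths from W8 to W1:
  P1: W8 <- W5 -> W9 -> W1
  P2: W8 <- W5 -> W3 <- W10 -> W1
  P3: W8 <- W5 -> W3 <- W7 -> W1
  P4: W8 <- W5 -> W3 -> W1
  P5: W8 <- W5 -> W1
The empty set is not sufficient: P1 (W8 <- W5 -> W9 -> W1) has no collider blocking it and no conditioned non-collider, so it is open.
Try {W5}:
  P1: blocked at fork node W5 ∈ conditioning set.
  P2: blocked at fork node W5 ∈ conditioning set.
  P3: blocked at fork node W5 ∈ conditioning set.
  P4: blocked at fork node W5 ∈ conditioning set.
  P5: blocked at fork node W5 ∈ conditioning set.
{W5} contains no descendant of W8 and blocks every backdoor path.
No other singleton works — e.g. {W10} leaves P1 open — so {W5} is the unique smallest valid adjustment set.

{W5}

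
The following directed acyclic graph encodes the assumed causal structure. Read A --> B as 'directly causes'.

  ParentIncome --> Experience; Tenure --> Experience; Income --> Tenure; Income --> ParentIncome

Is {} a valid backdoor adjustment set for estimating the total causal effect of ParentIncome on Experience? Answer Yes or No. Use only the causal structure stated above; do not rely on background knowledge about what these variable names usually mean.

No

Backdoor paths from ParentIncome to Experience (paths whose first edge points into ParentIncome):
  P1: ParentIncome <- Income -> Tenure -> Experience
Condition 1 (no descendant of ParentIncome in the set): holds — descendants of ParentIncome are {Experience}; none are in {}.
Condition 2 (every backdoor path blocked by {}):
  P1: open — no interior node is in the conditioning set.
{} does not satisfy the backdoor criterion.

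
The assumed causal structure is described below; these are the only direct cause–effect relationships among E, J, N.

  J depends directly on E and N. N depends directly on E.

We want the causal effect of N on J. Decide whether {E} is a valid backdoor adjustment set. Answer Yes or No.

Yes

Backdoor paths from N to J (paths whose first edge points into N):
  P1: N <- E -> J
Condition 1 (no descendant of N in the set): holds — descendants of N are {J}; none are in {E}.
Condition 2 (every backdoor path blocked by {E}):
  P1: blocked at fork node E ∈ conditioning set.
{E} satisfies the backdoor criterion.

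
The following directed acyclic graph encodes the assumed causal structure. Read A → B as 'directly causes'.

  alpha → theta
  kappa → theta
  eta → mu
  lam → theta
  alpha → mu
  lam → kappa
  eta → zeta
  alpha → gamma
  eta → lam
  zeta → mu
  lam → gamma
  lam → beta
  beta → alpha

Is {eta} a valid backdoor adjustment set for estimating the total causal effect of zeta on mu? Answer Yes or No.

Backdoor paths from zeta to mu (paths whose first edge points into zeta):
  P1: zeta <- eta -> lam -> beta -> alpha -> mu
  P2: zeta <- eta -> lam -> kappa -> theta <- alpha -> mu
  P3: zeta <- eta -> lam -> theta <- alpha -> mu
  P4: zeta <- eta -> lam -> gamma <- alpha -> mu
  P5: zeta <- eta -> mu
Condition 1 (no descendant of zeta in the set): holds — descendants of zeta are {mu}; none are in {eta}.
Condition 2 (every backdoor path blocked by {eta}):
  P1: blocked at fork node eta ∈ conditioning set.
  P2: blocked at fork node eta ∈ conditioning set.
  P3: blocked at fork node eta ∈ conditioning set.
  P4: blocked at fork node eta ∈ conditioning set.
  P5: blocked at fork node eta ∈ conditioning set.
{eta} satisfies the backdoor criterion.

Yes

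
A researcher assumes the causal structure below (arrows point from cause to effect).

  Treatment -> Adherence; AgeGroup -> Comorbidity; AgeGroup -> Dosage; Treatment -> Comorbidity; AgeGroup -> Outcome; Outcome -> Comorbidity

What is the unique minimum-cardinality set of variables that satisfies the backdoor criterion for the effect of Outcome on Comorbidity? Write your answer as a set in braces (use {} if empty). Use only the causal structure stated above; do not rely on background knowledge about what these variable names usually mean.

Variables eligible for adjustment (non-descendants of Outcome, excluding Outcome and Comorbidity): {Adherence, AgeGroup, Dosage, Treatment}.
Backdoor paths from Outcome to Comorbidity:
  P1: Outcome <- AgeGroup -> Comorbidity
The empty set is not sufficient: P1 (Outcome <- AgeGroup -> Comorbidity) has no collider blocking it and no conditioned non-collider, so it is open.
Try {AgeGroup}:
  P1: blocked at fork node AgeGroup ∈ conditioning set.
{AgeGroup} contains no descendant of Outcome and blocks every backdoor path.
No other singleton works — e.g. {Treatment} leaves P1 open — so {AgeGroup} is the unique smallest valid adjustment set.

{AgeGroup}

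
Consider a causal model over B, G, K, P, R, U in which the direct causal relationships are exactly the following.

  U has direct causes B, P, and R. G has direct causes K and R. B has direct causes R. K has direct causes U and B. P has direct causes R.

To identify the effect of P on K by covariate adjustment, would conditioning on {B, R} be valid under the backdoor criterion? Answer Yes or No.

Backdoor paths from P to K (paths whose first edge points into P):
  P1: P <- R -> B -> U -> K
  P2: P <- R -> B -> K
  P3: P <- R -> U <- B -> K
  P4: P <- R -> U -> K
  P5: P <- R -> G <- K
Condition 1 (no descendant of P in the set): holds — descendants of P are {G, K, U}; none are in {B, R}.
Condition 2 (every backdoor path blocked by {B, R}):
  P1: blocked at fork node R ∈ conditioning set.
  P2: blocked at fork node R ∈ conditioning set.
  P3: blocked at fork node R ∈ conditioning set.
  P4: blocked at fork node R ∈ conditioning set.
  P5: blocked at fork node R ∈ conditioning set.
{B, R} satisfies the backdoor criterion.

Yes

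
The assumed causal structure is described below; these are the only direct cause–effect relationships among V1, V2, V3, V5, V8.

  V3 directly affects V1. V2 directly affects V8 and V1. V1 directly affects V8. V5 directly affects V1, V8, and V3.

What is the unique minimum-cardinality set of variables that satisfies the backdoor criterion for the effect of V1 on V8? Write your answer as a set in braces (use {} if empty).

Variables eligible for adjustment (non-descendants of V1, excluding V1 and V8): {V2, V3, V5}.
Backdoor paths from V1 to V8:
  P1: V1 <- V5 -> V8
  P2: V1 <- V3 <- V5 -> V8
  P3: V1 <- V2 -> V8
The empty set is not sufficient: P1 (V1 <- V5 -> V8) has no collider blocking it and no conditioned non-collider, so it is open.
Try {V2, V5}:
  P1: blocked at fork node V5 ∈ conditioning set.
  P2: blocked at fork node V5 ∈ conditioning set.
  P3: blocked at fork node V2 ∈ conditioning set.
{V2, V5} contains no descendant of V1 and blocks every backdoor path.
Every element of {V2, V5} is needed (dropping V2 leaves P3 open; dropping V5 leaves P1 open), so no proper subset is valid.
Among all size-2 subsets of the eligible variables, only {V2, V5} blocks every backdoor path, so it is the unique smallest valid adjustment set.

{V2, V5}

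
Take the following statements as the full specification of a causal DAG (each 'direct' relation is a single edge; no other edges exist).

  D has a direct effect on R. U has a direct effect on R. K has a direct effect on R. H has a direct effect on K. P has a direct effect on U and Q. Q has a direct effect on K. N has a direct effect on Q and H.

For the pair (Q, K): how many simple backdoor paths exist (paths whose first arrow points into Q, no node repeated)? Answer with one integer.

A backdoor path from Q to K is any simple undirected path whose first edge points into Q (i.e. leaves Q via a parent).
Parents of Q: {N, P}.
Enumerating:
  P1: Q <- P -> U -> R <- K
  P2: Q <- N -> H -> K
That exhausts the simple backdoor paths. Count: 2.

2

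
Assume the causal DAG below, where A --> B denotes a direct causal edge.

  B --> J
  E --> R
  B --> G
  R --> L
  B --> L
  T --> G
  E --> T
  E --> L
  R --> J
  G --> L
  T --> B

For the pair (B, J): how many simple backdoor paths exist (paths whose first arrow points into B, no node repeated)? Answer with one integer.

A backdoor path from B to J is any simple undirected path whose first edge points into B (i.e. leaves B via a parent).
Parents of B: {T}.
Enumerating:
  P1: B <- T <- E -> R -> J
  P2: B <- T <- E -> L <- R -> J
  P3: B <- T -> G -> L <- E -> R -> J
  P4: B <- T -> G -> L <- R -> J
That exhausts the simple backdoor paths. Count: 4.

4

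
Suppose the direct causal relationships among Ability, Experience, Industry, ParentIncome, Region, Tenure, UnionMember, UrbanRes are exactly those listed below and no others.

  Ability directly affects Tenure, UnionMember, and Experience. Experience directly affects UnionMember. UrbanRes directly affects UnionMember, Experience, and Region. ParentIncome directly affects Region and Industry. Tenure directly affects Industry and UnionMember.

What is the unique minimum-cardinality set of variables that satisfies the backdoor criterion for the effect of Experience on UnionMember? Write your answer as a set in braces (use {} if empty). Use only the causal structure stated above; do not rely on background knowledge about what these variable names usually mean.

Variables eligible for adjustment (non-descendants of Experience, excluding Experience and UnionMember): {Ability, Industry, ParentIncome, Region, Tenure, UrbanRes}.
Backdoor paths from Experience to UnionMember:
  P1: Experience <- Ability -> Tenure -> UnionMember
  P2: Experience <- Ability -> Tenure -> Industry <- ParentIncome -> Region <- UrbanRes -> UnionMember
  P3: Experience <- Ability -> UnionMember
  P4: Experience <- UrbanRes -> UnionMember
  P5: Experience <- UrbanRes -> Region <- ParentIncome -> Industry <- Tenure <- Ability -> UnionMember
  P6: Experience <- UrbanRes -> Region <- ParentIncome -> Industry <- Tenure -> UnionMember
The empty set is not sufficient: P1 (Experience <- Ability -> Tenure -> UnionMember) has no collider blocking it and no conditioned non-collider, so it is open.
Try {Ability, UrbanRes}:
  P1: blocked at fork node Ability ∈ conditioning set.
  P2: blocked at fork node Ability ∈ conditioning set.
  P3: blocked at fork node Ability ∈ conditioning set.
  P4: blocked at fork node UrbanRes ∈ conditioning set.
  P5: blocked at fork node UrbanRes ∈ conditioning set.
  P6: blocked at fork node UrbanRes ∈ conditioning set.
{Ability, UrbanRes} contains no descendant of Experience and blocks every backdoor path.
Every element of {Ability, UrbanRes} is needed (dropping Ability leaves P1 open; dropping UrbanRes leaves P4 open), so no proper subset is valid.
Among all size-2 subsets of the eligible variables, only {Ability, UrbanRes} blocks every backdoor path, so it is the unique smallest valid adjustment set.

{Ability, UrbanRes}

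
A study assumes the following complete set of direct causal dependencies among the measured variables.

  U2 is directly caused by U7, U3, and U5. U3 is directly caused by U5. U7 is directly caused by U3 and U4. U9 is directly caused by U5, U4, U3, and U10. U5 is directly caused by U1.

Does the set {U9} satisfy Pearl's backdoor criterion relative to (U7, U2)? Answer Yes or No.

Backdoor paths from U7 to U2 (paths whose first edge points into U7):
  P1: U7 <- U3 <- U5 -> U2
  P2: U7 <- U3 -> U2
  P3: U7 <- U3 -> U9 <- U5 -> U2
  P4: U7 <- U4 -> U9 <- U5 -> U3 -> U2
  P5: U7 <- U4 -> U9 <- U5 -> U2
  P6: U7 <- U4 -> U9 <- U3 <- U5 -> U2
  P7: U7 <- U4 -> U9 <- U3 -> U2
Condition 1 (no descendant of U7 in the set): holds — descendants of U7 are {U2}; none are in {U9}.
Condition 2 (every backdoor path blocked by {U9}):
  P1: open — no interior node is in the conditioning set.
  P2: open — no interior node is in the conditioning set.
  P3: open — collider(s) U9 are conditioned on (or have a conditioned descendant) and no non-collider on the path is in the set.
  P4: open — collider(s) U9 are conditioned on (or have a conditioned descendant) and no non-collider on the path is in the set.
  P5: open — collider(s) U9 are conditioned on (or have a conditioned descendant) and no non-collider on the path is in the set.
  P6: open — collider(s) U9 are conditioned on (or have a conditioned descendant) and no non-collider on the path is in the set.
  P7: open — collider(s) U9 are conditioned on (or have a conditioned descendant) and no non-collider on the path is in the set.
{U9} does not satisfy the backdoor criterion.

No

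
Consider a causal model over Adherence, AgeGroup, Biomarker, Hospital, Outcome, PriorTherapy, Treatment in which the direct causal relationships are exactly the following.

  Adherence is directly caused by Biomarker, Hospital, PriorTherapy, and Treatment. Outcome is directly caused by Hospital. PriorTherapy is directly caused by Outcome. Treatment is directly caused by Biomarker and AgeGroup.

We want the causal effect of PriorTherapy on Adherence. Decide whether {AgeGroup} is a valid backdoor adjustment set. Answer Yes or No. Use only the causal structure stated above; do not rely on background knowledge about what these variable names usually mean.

Backdoor paths from PriorTherapy to Adherence (paths whose first edge points into PriorTherapy):
  P1: PriorTherapy <- Outcome <- Hospital -> Adherence
Condition 1 (no descendant of PriorTherapy in the set): holds — descendants of PriorTherapy are {Adherence}; none are in {AgeGroup}.
Condition 2 (every backdoor path blocked by {AgeGroup}):
  P1: open — no interior node is in the conditioning set.
{AgeGroup} does not satisfy the backdoor criterion.

No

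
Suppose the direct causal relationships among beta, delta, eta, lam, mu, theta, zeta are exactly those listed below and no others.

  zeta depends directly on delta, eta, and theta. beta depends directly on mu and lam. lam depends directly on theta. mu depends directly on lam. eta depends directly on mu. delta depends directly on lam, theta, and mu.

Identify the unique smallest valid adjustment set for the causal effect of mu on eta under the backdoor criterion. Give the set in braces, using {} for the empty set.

Variables eligible for adjustment (non-descendants of mu, excluding mu and eta): {lam, theta}.
Backdoor paths from mu to eta:
  P1: mu <- lam <- theta -> delta -> zeta <- eta
  P2: mu <- lam <- theta -> zeta <- eta
  P3: mu <- lam -> delta <- theta -> zeta <- eta
  P4: mu <- lam -> delta -> zeta <- eta
Each backdoor path contains an unconditioned collider, so every path is already blocked with the empty conditioning set:
  P1: blocked at collider zeta (neither it nor any descendant is in the conditioning set).
  P2: blocked at collider zeta (neither it nor any descendant is in the conditioning set).
  P3: blocked at collider delta (neither it nor any descendant is in the conditioning set).
  P4: blocked at collider zeta (neither it nor any descendant is in the conditioning set).
The empty set is therefore the unique smallest valid set.

{}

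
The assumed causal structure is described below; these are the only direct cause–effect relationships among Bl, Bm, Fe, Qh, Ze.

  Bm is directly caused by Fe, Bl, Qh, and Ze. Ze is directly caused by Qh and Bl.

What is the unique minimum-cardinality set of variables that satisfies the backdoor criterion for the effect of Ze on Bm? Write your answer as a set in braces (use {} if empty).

{Bl, Qh}

Variables eligible for adjustment (non-descendants of Ze, excluding Ze and Bm): {Bl, Fe, Qh}.
Backdoor paths from Ze to Bm:
  P1: Ze <- Bl -> Bm
  P2: Ze <- Qh -> Bm
The empty set is not sufficient: P1 (Ze <- Bl -> Bm) has no collider blocking it and no conditioned non-collider, so it is open.
Try {Bl, Qh}:
  P1: blocked at fork node Bl ∈ conditioning set.
  P2: blocked at fork node Qh ∈ conditioning set.
{Bl, Qh} contains no descendant of Ze and blocks every backdoor path.
Every element of {Bl, Qh} is needed (dropping Bl leaves P1 open; dropping Qh leaves P2 open), so no proper subset is valid.
Among all size-2 subsets of the eligible variables, only {Bl, Qh} blocks every backdoor path, so it is the unique smallest valid adjustment set.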